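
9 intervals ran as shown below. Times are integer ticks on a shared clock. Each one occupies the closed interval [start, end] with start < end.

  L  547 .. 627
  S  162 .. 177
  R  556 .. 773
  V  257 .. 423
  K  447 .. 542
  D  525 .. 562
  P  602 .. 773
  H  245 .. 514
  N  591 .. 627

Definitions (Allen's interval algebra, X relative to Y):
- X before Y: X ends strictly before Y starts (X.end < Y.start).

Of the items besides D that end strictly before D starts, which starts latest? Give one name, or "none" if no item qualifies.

Target D = [525, 562].
H [245, 514] → before → candidate.
K [447, 542] → overlaps → excluded.
L [547, 627] → overlapped-by → excluded.
N [591, 627] → after → excluded.
P [602, 773] → after → excluded.
R [556, 773] → overlapped-by → excluded.
S [162, 177] → before → candidate.
V [257, 423] → before → candidate.
Among candidates, latest start is 257 → V.

V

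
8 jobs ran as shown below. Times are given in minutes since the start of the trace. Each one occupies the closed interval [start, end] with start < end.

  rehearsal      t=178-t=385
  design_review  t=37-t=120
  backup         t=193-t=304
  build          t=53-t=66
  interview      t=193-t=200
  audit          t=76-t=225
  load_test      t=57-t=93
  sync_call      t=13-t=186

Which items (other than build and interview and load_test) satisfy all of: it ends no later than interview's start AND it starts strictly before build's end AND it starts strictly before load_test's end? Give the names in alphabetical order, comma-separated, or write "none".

Conditions: its end is no later than interview's start (X.end <= t=193) AND its start is strictly before build's end (X.start < t=66) AND its start is strictly before load_test's end (X.start < t=93).
audit: end t=225 <= t=193? ✗; start t=76 < t=66? ✗; start t=76 < t=93? ✓ → no.
backup: end t=304 <= t=193? ✗; start t=193 < t=66? ✗; start t=193 < t=93? ✗ → no.
design_review: end t=120 <= t=193? ✓; start t=37 < t=66? ✓; start t=37 < t=93? ✓ → yes.
rehearsal: end t=385 <= t=193? ✗; start t=178 < t=66? ✗; start t=178 < t=93? ✗ → no.
sync_call: end t=186 <= t=193? ✓; start t=13 < t=66? ✓; start t=13 < t=93? ✓ → yes.
Result: design_review, sync_call.

design_review, sync_call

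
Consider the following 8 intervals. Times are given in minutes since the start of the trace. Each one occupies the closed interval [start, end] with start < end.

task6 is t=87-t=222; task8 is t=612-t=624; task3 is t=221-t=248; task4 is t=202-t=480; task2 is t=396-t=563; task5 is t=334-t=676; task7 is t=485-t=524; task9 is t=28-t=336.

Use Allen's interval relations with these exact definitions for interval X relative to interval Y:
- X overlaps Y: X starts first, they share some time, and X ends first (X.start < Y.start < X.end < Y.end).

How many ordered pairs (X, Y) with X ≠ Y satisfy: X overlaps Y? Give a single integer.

Checking all 56 ordered pairs for relation 'overlaps'; matching pairs in alphabetical order:
(task4, task2): task4 overlaps task2 ✓
(task4, task5): task4 overlaps task5 ✓
(task6, task3): task6 overlaps task3 ✓
(task6, task4): task6 overlaps task4 ✓
(task9, task4): task9 overlaps task4 ✓
(task9, task5): task9 overlaps task5 ✓
Count: 6.

6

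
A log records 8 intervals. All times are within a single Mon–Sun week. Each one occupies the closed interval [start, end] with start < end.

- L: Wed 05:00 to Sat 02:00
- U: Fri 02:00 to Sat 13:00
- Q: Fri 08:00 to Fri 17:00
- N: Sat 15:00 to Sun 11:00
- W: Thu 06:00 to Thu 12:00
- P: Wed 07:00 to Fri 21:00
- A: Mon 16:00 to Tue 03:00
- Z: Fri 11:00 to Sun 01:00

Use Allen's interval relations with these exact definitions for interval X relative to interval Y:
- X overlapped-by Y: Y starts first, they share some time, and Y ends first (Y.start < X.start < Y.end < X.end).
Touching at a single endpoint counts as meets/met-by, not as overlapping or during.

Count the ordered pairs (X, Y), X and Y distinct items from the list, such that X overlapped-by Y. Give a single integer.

Checking all 56 ordered pairs for relation 'overlapped-by'; matching pairs in alphabetical order:
(N, Z): N overlapped-by Z ✓
(U, L): U overlapped-by L ✓
(U, P): U overlapped-by P ✓
(Z, L): Z overlapped-by L ✓
(Z, P): Z overlapped-by P ✓
(Z, Q): Z overlapped-by Q ✓
(Z, U): Z overlapped-by U ✓
Count: 7.

7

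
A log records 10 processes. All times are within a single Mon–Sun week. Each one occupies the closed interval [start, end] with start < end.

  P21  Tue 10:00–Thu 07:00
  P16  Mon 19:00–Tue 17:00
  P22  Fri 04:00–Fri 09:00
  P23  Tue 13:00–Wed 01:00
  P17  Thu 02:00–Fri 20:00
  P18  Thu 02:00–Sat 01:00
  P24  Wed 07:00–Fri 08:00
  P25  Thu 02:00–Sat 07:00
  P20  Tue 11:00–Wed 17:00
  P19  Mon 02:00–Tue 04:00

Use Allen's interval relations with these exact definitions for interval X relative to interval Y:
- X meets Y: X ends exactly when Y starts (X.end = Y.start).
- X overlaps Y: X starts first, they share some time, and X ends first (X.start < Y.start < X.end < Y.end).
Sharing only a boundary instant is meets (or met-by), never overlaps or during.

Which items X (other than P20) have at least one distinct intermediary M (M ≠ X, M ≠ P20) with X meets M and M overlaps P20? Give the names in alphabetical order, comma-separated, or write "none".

none

Target P20 = [Tue 11:00, Wed 17:00].
Intermediaries M with M overlaps P20: P16.
Via P16 — items with X meets P16: none.
Union: none.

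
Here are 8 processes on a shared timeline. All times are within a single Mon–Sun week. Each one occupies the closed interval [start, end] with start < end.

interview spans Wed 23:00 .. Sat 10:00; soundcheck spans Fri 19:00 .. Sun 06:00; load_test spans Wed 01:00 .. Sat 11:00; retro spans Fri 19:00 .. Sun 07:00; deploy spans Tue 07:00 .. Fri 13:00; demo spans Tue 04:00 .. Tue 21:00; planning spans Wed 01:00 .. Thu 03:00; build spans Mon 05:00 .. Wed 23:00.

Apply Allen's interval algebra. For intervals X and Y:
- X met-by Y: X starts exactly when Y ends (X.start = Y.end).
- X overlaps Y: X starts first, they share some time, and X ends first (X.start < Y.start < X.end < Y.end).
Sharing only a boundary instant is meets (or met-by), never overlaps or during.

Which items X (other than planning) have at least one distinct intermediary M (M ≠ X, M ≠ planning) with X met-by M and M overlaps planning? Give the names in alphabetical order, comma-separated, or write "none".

Target planning = [Wed 01:00, Thu 03:00].
Intermediaries M with M overlaps planning: build.
Via build — items with X met-by build: interview.
Union: interview.

interview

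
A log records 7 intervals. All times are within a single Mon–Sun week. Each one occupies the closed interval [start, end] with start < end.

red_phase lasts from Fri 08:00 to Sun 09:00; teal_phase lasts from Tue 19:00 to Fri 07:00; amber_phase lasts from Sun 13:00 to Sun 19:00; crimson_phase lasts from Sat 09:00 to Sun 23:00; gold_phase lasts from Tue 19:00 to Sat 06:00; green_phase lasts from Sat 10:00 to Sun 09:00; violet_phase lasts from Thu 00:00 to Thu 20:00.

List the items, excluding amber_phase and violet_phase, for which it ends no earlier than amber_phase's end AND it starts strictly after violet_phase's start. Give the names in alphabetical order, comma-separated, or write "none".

crimson_phase

Conditions: its end is no earlier than amber_phase's end (X.end >= Sun 19:00) AND its start is strictly after violet_phase's start (X.start > Thu 00:00).
crimson_phase: end Sun 23:00 >= Sun 19:00? ✓; start Sat 09:00 > Thu 00:00? ✓ → yes.
gold_phase: end Sat 06:00 >= Sun 19:00? ✗; start Tue 19:00 > Thu 00:00? ✗ → no.
green_phase: end Sun 09:00 >= Sun 19:00? ✗; start Sat 10:00 > Thu 00:00? ✓ → no.
red_phase: end Sun 09:00 >= Sun 19:00? ✗; start Fri 08:00 > Thu 00:00? ✓ → no.
teal_phase: end Fri 07:00 >= Sun 19:00? ✗; start Tue 19:00 > Thu 00:00? ✗ → no.
Result: crimson_phase.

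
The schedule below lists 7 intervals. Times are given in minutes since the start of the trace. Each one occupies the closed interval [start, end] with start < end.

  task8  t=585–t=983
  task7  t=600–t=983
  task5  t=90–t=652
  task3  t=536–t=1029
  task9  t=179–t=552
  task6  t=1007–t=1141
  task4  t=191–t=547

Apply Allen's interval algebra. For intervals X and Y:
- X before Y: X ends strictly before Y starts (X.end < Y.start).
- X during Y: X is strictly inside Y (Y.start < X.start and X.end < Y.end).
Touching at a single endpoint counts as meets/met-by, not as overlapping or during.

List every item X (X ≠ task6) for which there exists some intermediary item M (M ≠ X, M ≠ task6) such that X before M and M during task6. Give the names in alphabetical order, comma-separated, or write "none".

none

Target task6 = [t=1007, t=1141].
Intermediaries M with M during task6: none.
Union: none.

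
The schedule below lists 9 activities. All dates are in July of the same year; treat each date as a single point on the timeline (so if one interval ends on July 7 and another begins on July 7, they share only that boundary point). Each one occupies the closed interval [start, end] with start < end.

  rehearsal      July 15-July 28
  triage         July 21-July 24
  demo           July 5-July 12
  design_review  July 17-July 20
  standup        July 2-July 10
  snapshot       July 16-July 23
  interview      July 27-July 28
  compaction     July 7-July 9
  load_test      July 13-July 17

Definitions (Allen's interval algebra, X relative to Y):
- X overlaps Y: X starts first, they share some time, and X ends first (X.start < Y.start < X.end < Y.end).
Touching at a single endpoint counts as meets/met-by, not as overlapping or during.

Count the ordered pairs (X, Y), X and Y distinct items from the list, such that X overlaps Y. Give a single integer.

Checking all 72 ordered pairs for relation 'overlaps'; matching pairs in alphabetical order:
(load_test, rehearsal): load_test overlaps rehearsal ✓
(load_test, snapshot): load_test overlaps snapshot ✓
(snapshot, triage): snapshot overlaps triage ✓
(standup, demo): standup overlaps demo ✓
Count: 4.

4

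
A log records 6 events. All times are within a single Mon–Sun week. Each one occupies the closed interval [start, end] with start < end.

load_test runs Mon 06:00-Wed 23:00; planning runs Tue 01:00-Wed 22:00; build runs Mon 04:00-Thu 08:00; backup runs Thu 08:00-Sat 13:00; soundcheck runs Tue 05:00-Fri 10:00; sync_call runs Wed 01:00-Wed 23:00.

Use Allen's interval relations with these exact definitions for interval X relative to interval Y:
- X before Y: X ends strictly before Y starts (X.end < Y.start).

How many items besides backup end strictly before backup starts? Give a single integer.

3

Target backup = [Thu 08:00, Sat 13:00].
build [Mon 04:00, Thu 08:00] → meets → no.
load_test [Mon 06:00, Wed 23:00] → before → counts.
planning [Tue 01:00, Wed 22:00] → before → counts.
soundcheck [Tue 05:00, Fri 10:00] → overlaps → no.
sync_call [Wed 01:00, Wed 23:00] → before → counts.
Total: 3.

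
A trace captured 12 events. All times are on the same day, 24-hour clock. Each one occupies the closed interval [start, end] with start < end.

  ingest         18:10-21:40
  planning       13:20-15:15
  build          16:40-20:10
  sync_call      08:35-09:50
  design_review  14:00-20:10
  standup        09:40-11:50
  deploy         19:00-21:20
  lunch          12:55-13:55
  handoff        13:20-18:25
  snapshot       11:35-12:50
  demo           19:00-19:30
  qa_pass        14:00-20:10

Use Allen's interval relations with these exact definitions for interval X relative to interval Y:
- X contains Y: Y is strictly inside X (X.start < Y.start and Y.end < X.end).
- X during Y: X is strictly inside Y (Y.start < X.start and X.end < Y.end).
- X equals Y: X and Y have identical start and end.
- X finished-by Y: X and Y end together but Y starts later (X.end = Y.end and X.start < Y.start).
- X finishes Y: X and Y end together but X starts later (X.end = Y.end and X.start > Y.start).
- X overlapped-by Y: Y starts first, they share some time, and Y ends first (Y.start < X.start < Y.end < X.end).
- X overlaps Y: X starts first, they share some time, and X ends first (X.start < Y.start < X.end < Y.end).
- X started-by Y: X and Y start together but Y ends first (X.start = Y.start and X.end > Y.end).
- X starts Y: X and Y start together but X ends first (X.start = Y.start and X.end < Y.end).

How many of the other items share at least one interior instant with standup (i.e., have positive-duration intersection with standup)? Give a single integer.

Target standup = [09:40, 11:50].
build [16:40, 20:10] → after → no.
demo [19:00, 19:30] → after → no.
deploy [19:00, 21:20] → after → no.
design_review [14:00, 20:10] → after → no.
handoff [13:20, 18:25] → after → no.
ingest [18:10, 21:40] → after → no.
lunch [12:55, 13:55] → after → no.
planning [13:20, 15:15] → after → no.
qa_pass [14:00, 20:10] → after → no.
snapshot [11:35, 12:50] → overlapped-by → counts.
sync_call [08:35, 09:50] → overlaps → counts.
Total: 2.

2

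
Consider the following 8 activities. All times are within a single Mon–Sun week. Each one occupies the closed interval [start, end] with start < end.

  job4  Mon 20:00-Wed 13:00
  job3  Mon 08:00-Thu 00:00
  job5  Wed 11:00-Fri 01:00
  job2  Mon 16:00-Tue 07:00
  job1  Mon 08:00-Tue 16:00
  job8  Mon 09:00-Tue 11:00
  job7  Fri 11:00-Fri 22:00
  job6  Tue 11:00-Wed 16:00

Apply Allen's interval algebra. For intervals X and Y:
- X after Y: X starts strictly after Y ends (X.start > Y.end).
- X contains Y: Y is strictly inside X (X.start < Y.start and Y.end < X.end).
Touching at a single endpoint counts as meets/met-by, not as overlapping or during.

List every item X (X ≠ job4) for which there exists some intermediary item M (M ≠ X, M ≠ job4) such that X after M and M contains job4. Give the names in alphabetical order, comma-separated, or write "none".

job7

Target job4 = [Mon 20:00, Wed 13:00].
Intermediaries M with M contains job4: job3.
Via job3 — items with X after job3: job7.
Union: job7.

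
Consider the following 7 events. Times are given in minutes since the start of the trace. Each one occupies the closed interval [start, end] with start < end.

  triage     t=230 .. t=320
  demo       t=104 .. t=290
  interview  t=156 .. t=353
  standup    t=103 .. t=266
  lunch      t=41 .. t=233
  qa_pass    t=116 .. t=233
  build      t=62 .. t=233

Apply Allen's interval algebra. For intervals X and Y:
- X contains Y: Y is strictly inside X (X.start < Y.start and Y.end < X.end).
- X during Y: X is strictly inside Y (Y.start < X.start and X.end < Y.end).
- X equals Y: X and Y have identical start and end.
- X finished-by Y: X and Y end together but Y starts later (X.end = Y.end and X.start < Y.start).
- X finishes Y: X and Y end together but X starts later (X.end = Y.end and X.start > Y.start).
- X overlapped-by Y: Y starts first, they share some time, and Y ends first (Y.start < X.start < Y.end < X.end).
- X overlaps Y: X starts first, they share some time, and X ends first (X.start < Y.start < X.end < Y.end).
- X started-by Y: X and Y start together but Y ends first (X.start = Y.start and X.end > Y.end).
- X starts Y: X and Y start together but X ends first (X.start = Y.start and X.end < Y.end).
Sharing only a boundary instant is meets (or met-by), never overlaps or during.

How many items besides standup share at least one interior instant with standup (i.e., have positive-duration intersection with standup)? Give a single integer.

Target standup = [t=103, t=266].
build [t=62, t=233] → overlaps → counts.
demo [t=104, t=290] → overlapped-by → counts.
interview [t=156, t=353] → overlapped-by → counts.
lunch [t=41, t=233] → overlaps → counts.
qa_pass [t=116, t=233] → during → counts.
triage [t=230, t=320] → overlapped-by → counts.
Total: 6.

6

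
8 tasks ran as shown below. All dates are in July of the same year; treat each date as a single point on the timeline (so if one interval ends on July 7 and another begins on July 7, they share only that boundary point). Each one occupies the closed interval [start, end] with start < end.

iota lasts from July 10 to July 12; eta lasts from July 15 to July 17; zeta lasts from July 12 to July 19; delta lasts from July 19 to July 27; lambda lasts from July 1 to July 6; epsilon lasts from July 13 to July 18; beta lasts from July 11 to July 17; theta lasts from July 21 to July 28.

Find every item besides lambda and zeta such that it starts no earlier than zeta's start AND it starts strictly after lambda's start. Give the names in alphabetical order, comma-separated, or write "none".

delta, epsilon, eta, theta

Conditions: its start is no earlier than zeta's start (X.start >= July 12) AND its start is strictly after lambda's start (X.start > July 1).
beta: start July 11 >= July 12? ✗; start July 11 > July 1? ✓ → no.
delta: start July 19 >= July 12? ✓; start July 19 > July 1? ✓ → yes.
epsilon: start July 13 >= July 12? ✓; start July 13 > July 1? ✓ → yes.
eta: start July 15 >= July 12? ✓; start July 15 > July 1? ✓ → yes.
iota: start July 10 >= July 12? ✗; start July 10 > July 1? ✓ → no.
theta: start July 21 >= July 12? ✓; start July 21 > July 1? ✓ → yes.
Result: delta, epsilon, eta, theta.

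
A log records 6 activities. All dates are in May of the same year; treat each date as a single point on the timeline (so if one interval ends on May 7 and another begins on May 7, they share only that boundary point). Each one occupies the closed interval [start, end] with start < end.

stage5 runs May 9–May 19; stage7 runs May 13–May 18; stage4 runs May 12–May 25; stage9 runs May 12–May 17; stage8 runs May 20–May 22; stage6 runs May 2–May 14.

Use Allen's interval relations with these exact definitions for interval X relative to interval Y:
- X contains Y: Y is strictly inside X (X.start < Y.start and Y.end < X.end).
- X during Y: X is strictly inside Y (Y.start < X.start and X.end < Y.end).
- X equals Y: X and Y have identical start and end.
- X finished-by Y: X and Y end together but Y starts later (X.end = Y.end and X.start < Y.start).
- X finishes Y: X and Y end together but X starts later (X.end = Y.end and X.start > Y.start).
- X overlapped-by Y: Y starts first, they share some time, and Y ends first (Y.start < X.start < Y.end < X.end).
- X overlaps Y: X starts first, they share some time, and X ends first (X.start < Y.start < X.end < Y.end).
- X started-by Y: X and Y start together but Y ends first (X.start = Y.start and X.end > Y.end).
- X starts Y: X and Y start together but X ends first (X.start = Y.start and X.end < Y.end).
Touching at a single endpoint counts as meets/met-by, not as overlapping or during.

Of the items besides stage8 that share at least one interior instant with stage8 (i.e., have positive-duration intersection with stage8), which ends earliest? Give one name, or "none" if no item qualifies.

Target stage8 = [May 20, May 22].
stage4 [May 12, May 25] → contains → candidate.
stage5 [May 9, May 19] → before → excluded.
stage6 [May 2, May 14] → before → excluded.
stage7 [May 13, May 18] → before → excluded.
stage9 [May 12, May 17] → before → excluded.
Among candidates, earliest end is May 25 → stage4.

stage4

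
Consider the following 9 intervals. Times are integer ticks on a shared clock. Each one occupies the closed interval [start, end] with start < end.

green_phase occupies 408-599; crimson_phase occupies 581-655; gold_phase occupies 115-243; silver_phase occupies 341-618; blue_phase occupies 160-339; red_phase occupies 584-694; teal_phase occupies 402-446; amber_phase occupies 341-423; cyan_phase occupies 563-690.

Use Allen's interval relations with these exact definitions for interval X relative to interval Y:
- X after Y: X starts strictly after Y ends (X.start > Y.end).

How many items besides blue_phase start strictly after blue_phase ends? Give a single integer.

Target blue_phase = [160, 339].
amber_phase [341, 423] → after → counts.
crimson_phase [581, 655] → after → counts.
cyan_phase [563, 690] → after → counts.
gold_phase [115, 243] → overlaps → no.
green_phase [408, 599] → after → counts.
red_phase [584, 694] → after → counts.
silver_phase [341, 618] → after → counts.
teal_phase [402, 446] → after → counts.
Total: 7.

7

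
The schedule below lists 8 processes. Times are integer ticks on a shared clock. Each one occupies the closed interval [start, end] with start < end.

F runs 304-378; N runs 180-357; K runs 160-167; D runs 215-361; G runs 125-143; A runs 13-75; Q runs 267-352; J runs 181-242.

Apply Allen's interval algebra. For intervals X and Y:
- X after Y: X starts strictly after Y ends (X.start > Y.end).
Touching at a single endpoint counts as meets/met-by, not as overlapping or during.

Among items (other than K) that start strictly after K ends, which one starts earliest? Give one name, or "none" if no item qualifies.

Target K = [160, 167].
A [13, 75] → before → excluded.
D [215, 361] → after → candidate.
F [304, 378] → after → candidate.
G [125, 143] → before → excluded.
J [181, 242] → after → candidate.
N [180, 357] → after → candidate.
Q [267, 352] → after → candidate.
Among candidates, earliest start is 180 → N.

N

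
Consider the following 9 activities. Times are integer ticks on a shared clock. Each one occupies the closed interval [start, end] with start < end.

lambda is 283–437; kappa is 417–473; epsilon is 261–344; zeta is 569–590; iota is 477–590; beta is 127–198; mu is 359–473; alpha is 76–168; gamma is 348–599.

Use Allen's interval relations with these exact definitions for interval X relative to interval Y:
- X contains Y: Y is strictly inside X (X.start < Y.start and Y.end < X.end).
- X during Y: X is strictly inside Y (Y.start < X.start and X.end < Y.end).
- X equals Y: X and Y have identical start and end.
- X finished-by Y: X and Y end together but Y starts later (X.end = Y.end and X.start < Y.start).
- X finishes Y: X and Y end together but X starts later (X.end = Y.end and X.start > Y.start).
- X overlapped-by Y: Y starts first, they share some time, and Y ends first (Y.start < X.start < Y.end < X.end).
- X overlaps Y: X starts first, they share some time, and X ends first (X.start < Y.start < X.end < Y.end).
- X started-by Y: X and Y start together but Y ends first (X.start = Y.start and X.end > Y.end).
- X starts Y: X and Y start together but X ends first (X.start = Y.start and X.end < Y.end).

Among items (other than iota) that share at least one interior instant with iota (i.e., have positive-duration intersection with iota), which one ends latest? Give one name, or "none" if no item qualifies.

gamma

Target iota = [477, 590].
alpha [76, 168] → before → excluded.
beta [127, 198] → before → excluded.
epsilon [261, 344] → before → excluded.
gamma [348, 599] → contains → candidate.
kappa [417, 473] → before → excluded.
lambda [283, 437] → before → excluded.
mu [359, 473] → before → excluded.
zeta [569, 590] → finishes → candidate.
Among candidates, latest end is 599 → gamma.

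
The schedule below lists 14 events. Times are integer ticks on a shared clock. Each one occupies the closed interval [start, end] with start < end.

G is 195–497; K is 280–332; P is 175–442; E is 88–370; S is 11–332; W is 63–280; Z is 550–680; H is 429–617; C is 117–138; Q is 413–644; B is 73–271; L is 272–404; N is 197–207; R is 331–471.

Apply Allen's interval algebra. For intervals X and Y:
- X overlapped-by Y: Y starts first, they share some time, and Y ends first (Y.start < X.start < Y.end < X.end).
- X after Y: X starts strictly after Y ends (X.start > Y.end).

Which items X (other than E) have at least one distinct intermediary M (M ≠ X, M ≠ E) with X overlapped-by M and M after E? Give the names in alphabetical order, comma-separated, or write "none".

Z

Target E = [88, 370].
Intermediaries M with M after E: H, Q, Z.
Via H — items with X overlapped-by H: Z.
Via Q — items with X overlapped-by Q: Z.
Via Z — items with X overlapped-by Z: none.
Union: Z.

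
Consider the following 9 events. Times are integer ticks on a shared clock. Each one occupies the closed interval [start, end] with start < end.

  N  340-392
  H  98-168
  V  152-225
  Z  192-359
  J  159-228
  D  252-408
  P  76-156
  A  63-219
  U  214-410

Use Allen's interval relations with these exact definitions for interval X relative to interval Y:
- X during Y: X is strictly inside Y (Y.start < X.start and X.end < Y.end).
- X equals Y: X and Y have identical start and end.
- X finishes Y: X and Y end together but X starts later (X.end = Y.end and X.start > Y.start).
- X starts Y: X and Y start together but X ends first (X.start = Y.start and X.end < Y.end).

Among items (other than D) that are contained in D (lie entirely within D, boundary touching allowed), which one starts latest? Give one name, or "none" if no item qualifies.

N

Target D = [252, 408].
A [63, 219] → before → excluded.
H [98, 168] → before → excluded.
J [159, 228] → before → excluded.
N [340, 392] → during → candidate.
P [76, 156] → before → excluded.
U [214, 410] → contains → excluded.
V [152, 225] → before → excluded.
Z [192, 359] → overlaps → excluded.
Among candidates, latest start is 340 → N.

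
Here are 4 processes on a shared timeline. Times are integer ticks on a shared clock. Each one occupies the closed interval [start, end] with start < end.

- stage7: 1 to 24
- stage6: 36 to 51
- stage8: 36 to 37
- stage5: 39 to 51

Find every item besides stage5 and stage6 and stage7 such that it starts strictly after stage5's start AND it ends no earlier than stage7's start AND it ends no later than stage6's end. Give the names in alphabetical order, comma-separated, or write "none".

Conditions: its start is strictly after stage5's start (X.start > 39) AND its end is no earlier than stage7's start (X.end >= 1) AND its end is no later than stage6's end (X.end <= 51).
stage8: start 36 > 39? ✗; end 37 >= 1? ✓; end 37 <= 51? ✓ → no.
Result: none.

none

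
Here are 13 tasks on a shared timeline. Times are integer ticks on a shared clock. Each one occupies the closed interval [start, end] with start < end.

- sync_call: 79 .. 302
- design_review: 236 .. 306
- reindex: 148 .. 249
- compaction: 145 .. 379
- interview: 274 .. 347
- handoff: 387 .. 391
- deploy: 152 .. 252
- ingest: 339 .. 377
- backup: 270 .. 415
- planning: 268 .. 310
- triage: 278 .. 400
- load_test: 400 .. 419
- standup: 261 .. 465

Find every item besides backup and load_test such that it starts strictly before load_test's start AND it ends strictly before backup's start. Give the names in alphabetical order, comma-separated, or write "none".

deploy, reindex

Conditions: its start is strictly before load_test's start (X.start < 400) AND its end is strictly before backup's start (X.end < 270).
compaction: start 145 < 400? ✓; end 379 < 270? ✗ → no.
deploy: start 152 < 400? ✓; end 252 < 270? ✓ → yes.
design_review: start 236 < 400? ✓; end 306 < 270? ✗ → no.
handoff: start 387 < 400? ✓; end 391 < 270? ✗ → no.
ingest: start 339 < 400? ✓; end 377 < 270? ✗ → no.
interview: start 274 < 400? ✓; end 347 < 270? ✗ → no.
planning: start 268 < 400? ✓; end 310 < 270? ✗ → no.
reindex: start 148 < 400? ✓; end 249 < 270? ✓ → yes.
standup: start 261 < 400? ✓; end 465 < 270? ✗ → no.
sync_call: start 79 < 400? ✓; end 302 < 270? ✗ → no.
triage: start 278 < 400? ✓; end 400 < 270? ✗ → no.
Result: deploy, reindex.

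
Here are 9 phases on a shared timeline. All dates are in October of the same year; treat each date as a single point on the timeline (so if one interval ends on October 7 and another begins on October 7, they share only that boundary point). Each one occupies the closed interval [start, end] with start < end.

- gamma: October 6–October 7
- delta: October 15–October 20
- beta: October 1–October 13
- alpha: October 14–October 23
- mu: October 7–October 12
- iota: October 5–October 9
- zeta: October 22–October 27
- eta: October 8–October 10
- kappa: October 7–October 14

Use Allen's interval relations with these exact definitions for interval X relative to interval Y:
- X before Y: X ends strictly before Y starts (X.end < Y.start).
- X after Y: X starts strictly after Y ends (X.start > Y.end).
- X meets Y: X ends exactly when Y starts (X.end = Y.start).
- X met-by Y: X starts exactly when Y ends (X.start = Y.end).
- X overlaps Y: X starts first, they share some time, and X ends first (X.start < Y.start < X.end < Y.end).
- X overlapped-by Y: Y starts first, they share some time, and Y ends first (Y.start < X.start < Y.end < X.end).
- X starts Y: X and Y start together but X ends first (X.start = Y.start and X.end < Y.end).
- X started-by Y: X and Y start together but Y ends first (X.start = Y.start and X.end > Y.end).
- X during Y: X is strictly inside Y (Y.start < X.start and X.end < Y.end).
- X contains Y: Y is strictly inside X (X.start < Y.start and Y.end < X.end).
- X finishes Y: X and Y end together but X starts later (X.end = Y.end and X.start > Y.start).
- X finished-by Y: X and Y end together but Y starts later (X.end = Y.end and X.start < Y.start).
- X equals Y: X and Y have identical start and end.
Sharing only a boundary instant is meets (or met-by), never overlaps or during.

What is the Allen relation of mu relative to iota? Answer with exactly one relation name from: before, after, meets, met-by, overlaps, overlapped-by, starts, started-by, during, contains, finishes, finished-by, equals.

mu = [October 7, October 12]; iota = [October 5, October 9].
Compare endpoints: mu.start > iota.start, mu.start < iota.end, mu.end > iota.start, mu.end > iota.end.
That pattern is 'overlapped-by'.

overlapped-by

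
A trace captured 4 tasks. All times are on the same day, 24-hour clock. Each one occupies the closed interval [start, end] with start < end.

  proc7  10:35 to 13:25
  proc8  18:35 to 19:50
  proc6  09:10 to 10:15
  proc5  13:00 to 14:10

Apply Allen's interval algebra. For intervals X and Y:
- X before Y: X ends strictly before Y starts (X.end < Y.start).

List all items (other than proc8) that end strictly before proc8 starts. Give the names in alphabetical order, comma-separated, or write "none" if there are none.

Target proc8 = [18:35, 19:50].
proc5 [13:00, 14:10] → before → yes.
proc6 [09:10, 10:15] → before → yes.
proc7 [10:35, 13:25] → before → yes.
Result: proc5, proc6, proc7.

proc5, proc6, proc7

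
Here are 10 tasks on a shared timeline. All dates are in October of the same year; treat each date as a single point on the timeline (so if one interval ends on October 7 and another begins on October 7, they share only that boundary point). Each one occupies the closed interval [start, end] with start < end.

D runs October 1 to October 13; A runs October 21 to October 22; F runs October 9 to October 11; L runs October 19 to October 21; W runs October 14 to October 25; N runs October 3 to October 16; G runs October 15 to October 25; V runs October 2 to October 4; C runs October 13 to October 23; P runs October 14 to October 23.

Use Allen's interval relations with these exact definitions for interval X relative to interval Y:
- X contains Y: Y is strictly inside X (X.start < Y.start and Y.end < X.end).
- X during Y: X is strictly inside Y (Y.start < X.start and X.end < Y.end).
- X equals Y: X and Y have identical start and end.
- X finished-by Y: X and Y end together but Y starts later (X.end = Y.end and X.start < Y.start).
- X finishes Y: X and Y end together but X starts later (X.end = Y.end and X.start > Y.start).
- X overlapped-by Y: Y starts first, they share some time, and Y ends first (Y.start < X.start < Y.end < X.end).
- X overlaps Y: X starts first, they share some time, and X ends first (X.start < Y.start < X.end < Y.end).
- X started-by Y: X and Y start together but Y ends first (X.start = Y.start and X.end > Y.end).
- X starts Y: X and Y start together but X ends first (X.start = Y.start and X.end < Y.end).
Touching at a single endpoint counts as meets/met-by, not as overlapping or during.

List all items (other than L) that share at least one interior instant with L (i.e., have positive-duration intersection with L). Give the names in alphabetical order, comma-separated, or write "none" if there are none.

C, G, P, W

Target L = [October 19, October 21].
A [October 21, October 22] → met-by → no.
C [October 13, October 23] → contains → yes.
D [October 1, October 13] → before → no.
F [October 9, October 11] → before → no.
G [October 15, October 25] → contains → yes.
N [October 3, October 16] → before → no.
P [October 14, October 23] → contains → yes.
V [October 2, October 4] → before → no.
W [October 14, October 25] → contains → yes.
Result: C, G, P, W.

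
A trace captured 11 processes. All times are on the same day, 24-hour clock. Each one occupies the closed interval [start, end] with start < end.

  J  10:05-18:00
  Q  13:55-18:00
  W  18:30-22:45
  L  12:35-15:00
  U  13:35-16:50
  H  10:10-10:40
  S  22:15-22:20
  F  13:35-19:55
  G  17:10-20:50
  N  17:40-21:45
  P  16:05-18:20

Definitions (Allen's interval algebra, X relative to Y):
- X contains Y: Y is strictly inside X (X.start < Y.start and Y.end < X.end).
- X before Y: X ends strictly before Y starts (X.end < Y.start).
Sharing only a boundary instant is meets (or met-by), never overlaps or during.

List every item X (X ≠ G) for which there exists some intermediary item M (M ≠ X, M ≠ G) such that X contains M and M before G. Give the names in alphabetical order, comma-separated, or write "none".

J

Target G = [17:10, 20:50].
Intermediaries M with M before G: H, L, U.
Via H — items with X contains H: J.
Via L — items with X contains L: J.
Via U — items with X contains U: J.
Union: J.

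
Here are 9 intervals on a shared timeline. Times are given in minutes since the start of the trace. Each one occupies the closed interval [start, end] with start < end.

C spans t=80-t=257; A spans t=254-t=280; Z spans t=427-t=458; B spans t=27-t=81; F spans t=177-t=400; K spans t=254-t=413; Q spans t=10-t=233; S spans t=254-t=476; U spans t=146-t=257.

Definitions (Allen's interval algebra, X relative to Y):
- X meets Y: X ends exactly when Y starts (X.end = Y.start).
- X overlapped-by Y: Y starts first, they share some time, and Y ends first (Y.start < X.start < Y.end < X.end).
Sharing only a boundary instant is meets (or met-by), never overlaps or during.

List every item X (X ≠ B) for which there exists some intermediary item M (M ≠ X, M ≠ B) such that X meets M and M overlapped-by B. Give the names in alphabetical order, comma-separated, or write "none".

Target B = [t=27, t=81].
Intermediaries M with M overlapped-by B: C.
Via C — items with X meets C: none.
Union: none.

none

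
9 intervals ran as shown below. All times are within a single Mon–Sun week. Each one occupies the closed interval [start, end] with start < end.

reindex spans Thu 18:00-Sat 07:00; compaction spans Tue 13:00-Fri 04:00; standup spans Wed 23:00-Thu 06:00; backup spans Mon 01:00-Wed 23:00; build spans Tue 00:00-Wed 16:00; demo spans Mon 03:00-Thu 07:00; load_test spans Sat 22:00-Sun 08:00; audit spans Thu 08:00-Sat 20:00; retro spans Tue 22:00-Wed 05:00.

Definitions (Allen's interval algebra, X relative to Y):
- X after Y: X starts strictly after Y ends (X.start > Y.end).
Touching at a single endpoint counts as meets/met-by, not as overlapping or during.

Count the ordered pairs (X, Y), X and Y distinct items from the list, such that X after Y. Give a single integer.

Checking all 72 ordered pairs for relation 'after'; matching pairs in alphabetical order:
(audit, backup): audit after backup ✓
(audit, build): audit after build ✓
(audit, demo): audit after demo ✓
(audit, retro): audit after retro ✓
(audit, standup): audit after standup ✓
(load_test, audit): load_test after audit ✓
(load_test, backup): load_test after backup ✓
(load_test, build): load_test after build ✓
(load_test, compaction): load_test after compaction ✓
(load_test, demo): load_test after demo ✓
(load_test, reindex): load_test after reindex ✓
(load_test, retro): load_test after retro ✓
(load_test, standup): load_test after standup ✓
(reindex, backup): reindex after backup ✓
(reindex, build): reindex after build ✓
(reindex, demo): reindex after demo ✓
(reindex, retro): reindex after retro ✓
(reindex, standup): reindex after standup ✓
(standup, build): standup after build ✓
(standup, retro): standup after retro ✓
Count: 20.

20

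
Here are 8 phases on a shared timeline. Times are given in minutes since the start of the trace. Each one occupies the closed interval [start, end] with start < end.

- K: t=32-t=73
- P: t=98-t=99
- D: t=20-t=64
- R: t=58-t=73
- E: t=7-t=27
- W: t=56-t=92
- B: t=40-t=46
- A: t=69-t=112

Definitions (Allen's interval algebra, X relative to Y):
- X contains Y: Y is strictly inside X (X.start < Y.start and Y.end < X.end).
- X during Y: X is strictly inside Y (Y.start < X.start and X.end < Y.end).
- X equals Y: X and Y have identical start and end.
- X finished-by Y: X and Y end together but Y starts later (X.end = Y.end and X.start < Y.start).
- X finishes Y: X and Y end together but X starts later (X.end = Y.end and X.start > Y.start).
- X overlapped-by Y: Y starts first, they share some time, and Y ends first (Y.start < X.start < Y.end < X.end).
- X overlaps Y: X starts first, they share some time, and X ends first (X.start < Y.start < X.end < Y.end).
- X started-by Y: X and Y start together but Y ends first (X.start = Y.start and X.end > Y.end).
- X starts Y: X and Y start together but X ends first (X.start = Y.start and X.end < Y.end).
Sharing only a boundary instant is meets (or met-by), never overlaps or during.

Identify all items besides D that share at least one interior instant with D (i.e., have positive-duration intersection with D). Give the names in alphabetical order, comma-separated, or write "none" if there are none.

B, E, K, R, W

Target D = [t=20, t=64].
A [t=69, t=112] → after → no.
B [t=40, t=46] → during → yes.
E [t=7, t=27] → overlaps → yes.
K [t=32, t=73] → overlapped-by → yes.
P [t=98, t=99] → after → no.
R [t=58, t=73] → overlapped-by → yes.
W [t=56, t=92] → overlapped-by → yes.
Result: B, E, K, R, W.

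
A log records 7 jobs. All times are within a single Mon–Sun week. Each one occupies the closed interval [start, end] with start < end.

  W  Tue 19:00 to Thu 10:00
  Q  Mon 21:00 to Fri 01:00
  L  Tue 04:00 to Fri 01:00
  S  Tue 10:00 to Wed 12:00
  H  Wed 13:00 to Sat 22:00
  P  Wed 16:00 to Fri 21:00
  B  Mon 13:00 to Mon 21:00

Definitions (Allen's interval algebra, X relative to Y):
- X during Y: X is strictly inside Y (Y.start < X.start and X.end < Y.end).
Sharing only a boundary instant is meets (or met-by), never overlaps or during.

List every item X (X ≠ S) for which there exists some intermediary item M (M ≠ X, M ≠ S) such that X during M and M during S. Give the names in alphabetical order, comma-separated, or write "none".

Target S = [Tue 10:00, Wed 12:00].
Intermediaries M with M during S: none.
Union: none.

none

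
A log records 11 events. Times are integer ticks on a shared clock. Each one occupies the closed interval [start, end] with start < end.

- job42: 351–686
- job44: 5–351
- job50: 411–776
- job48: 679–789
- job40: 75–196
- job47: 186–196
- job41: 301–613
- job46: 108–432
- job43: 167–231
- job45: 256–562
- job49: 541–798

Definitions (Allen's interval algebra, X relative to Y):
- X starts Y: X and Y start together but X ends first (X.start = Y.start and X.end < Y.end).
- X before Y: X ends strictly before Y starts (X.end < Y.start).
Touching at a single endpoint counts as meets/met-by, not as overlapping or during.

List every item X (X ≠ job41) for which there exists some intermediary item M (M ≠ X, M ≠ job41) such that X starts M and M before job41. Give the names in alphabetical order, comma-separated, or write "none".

none

Target job41 = [301, 613].
Intermediaries M with M before job41: job40, job43, job47.
Via job40 — items with X starts job40: none.
Via job43 — items with X starts job43: none.
Via job47 — items with X starts job47: none.
Union: none.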